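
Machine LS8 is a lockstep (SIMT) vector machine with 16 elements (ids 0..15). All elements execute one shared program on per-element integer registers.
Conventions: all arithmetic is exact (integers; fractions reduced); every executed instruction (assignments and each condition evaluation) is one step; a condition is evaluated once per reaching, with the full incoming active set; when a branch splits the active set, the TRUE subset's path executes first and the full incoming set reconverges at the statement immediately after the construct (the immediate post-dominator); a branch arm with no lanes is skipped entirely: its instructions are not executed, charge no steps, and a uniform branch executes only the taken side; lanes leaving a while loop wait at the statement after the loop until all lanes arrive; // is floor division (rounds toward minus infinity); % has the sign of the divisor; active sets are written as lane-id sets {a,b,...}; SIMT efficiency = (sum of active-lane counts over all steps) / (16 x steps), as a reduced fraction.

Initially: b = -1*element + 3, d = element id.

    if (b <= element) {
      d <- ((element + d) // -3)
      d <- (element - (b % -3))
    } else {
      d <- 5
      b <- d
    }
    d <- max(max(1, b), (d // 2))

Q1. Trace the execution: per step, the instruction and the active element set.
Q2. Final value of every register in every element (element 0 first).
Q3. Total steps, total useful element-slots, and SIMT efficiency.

step 0: eval (b <= element)          {0,1,2,3,4,5,6,7,8,9,10,11,12,13,14,15}
step 1: d <- ((element + d) // -3)   {2,3,4,5,6,7,8,9,10,11,12,13,14,15}
step 2: d <- (element - (b % -3))    {2,3,4,5,6,7,8,9,10,11,12,13,14,15}
step 3: d <- 5                       {0,1}
step 4: b <- d                       {0,1}
step 5: d <- max(max(1, b), (d // 2)) {0,1,2,3,4,5,6,7,8,9,10,11,12,13,14,15}

Answer: 6 steps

b: 5,5,1,0,-1,-2,-3,-4,-5,-6,-7,-8,-9,-10,-11,-12
d: 5,5,2,1,2,3,3,4,5,4,5,6,6,7,8,7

steps = 6; useful = 64; efficiency = 64/96 = 2/3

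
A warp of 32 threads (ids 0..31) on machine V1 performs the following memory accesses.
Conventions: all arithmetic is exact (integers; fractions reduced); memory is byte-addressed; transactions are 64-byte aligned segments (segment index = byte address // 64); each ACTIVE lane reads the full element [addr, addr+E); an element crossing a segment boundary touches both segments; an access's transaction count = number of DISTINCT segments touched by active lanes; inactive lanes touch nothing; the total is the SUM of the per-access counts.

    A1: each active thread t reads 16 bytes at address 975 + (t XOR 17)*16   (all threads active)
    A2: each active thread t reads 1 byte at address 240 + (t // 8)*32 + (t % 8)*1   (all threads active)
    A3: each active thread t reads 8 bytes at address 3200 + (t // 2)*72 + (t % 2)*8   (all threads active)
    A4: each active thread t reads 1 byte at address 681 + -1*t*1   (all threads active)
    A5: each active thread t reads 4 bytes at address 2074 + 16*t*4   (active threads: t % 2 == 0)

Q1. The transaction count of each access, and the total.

A1: 9 transactions
A2: 3 transactions
A3: 18 transactions
A4: 1 transaction
A5: 16 transactions

Answer: 9,3,18,1,16; total 47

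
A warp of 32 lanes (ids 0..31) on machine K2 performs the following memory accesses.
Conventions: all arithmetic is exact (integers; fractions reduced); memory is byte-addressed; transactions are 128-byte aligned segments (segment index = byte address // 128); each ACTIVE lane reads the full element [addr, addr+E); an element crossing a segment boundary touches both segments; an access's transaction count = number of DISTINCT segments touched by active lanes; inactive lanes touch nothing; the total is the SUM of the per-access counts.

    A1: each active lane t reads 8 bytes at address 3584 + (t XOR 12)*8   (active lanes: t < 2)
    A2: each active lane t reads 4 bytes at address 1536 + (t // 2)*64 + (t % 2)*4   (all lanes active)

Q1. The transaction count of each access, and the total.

A1: 1 transaction
A2: 8 transactions

Answer: 1,8; total 9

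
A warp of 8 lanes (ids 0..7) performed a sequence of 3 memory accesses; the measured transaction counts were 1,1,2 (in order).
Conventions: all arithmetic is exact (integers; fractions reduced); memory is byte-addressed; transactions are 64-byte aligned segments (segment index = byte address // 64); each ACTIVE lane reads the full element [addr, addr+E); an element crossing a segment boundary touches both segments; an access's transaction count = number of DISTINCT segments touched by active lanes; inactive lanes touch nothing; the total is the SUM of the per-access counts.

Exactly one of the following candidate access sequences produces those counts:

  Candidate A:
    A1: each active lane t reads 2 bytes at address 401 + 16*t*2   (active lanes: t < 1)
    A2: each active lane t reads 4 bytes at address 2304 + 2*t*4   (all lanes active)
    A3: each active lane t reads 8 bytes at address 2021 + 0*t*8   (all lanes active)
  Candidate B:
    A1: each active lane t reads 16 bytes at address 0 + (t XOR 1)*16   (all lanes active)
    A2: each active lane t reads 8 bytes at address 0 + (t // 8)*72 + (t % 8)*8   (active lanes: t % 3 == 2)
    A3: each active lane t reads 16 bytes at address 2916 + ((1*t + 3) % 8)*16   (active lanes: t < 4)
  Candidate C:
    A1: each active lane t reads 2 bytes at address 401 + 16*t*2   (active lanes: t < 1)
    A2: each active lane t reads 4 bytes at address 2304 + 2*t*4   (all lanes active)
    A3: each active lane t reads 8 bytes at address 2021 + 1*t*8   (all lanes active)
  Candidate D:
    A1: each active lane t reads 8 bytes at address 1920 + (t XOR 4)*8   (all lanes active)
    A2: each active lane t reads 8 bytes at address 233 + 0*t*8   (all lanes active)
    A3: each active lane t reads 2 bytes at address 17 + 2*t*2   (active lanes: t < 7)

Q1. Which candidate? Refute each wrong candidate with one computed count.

A: A3 gives 1 transaction, not 2
B: A1 gives 2 transactions, not 1
D: A3 gives 1 transaction, not 2
C: all counts match (1,1,2)

Answer: C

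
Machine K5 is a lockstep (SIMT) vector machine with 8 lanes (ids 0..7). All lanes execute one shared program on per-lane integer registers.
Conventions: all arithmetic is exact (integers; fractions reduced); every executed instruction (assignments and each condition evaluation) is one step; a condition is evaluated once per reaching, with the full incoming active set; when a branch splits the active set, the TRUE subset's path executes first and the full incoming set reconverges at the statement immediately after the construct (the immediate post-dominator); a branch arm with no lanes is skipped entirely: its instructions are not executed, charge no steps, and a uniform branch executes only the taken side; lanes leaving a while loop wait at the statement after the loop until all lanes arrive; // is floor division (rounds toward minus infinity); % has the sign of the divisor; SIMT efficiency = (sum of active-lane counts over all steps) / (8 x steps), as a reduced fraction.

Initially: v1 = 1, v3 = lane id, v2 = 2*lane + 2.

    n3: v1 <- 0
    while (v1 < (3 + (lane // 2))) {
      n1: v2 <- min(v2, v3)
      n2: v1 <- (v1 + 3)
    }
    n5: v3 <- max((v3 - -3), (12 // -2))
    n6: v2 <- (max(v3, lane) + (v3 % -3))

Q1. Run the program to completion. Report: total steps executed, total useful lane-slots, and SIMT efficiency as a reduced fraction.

Answer: 10 steps, 74 useful, 37/40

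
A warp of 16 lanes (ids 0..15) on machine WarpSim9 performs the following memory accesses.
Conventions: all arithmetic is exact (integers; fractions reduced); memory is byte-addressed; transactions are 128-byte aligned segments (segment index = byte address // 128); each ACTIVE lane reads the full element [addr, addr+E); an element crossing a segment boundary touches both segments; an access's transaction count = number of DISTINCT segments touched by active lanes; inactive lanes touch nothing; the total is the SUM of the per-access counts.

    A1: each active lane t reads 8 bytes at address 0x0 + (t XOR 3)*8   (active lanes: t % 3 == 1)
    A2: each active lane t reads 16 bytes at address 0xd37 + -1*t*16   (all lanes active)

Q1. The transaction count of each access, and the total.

A1: 1 transaction
A2: 3 transactions

Answer: 1,3; total 4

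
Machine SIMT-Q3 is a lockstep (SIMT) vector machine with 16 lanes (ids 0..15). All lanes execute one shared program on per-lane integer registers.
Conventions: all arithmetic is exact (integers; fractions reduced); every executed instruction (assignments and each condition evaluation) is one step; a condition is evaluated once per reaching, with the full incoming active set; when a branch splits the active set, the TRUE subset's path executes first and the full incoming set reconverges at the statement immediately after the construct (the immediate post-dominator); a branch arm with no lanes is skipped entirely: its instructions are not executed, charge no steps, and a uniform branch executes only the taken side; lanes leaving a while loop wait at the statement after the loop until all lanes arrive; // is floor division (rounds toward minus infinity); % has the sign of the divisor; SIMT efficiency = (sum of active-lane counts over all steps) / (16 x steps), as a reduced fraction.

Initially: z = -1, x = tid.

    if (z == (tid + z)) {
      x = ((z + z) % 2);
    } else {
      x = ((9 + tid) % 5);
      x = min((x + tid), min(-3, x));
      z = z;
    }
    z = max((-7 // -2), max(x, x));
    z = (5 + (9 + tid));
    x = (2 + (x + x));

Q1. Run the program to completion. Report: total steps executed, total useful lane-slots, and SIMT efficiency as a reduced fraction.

Answer: 8 steps, 110 useful, 55/64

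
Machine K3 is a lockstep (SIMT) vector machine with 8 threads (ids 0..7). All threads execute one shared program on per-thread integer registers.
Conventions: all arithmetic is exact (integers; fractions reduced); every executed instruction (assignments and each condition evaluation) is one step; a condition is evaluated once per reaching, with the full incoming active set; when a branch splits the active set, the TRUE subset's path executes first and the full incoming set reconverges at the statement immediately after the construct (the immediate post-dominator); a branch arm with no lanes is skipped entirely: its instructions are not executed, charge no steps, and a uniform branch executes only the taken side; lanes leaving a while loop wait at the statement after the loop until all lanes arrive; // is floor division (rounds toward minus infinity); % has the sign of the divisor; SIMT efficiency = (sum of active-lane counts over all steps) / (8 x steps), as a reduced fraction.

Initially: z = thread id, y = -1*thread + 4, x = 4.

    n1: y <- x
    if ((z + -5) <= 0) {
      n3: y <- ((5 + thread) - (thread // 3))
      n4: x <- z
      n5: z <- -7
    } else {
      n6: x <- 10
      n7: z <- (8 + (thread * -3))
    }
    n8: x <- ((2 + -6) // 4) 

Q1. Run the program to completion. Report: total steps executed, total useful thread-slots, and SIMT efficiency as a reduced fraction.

Answer: 8 steps, 46 useful, 23/32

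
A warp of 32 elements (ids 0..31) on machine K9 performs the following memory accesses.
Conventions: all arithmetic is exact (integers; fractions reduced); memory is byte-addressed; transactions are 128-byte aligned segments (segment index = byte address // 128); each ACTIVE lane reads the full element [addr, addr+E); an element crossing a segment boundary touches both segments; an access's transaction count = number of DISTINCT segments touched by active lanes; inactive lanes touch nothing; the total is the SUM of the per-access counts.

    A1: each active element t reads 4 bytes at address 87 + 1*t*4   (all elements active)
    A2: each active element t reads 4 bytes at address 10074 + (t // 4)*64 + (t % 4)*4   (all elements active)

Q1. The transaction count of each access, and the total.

A1: 2 transactions
A2: 5 transactions

Answer: 2,5; total 7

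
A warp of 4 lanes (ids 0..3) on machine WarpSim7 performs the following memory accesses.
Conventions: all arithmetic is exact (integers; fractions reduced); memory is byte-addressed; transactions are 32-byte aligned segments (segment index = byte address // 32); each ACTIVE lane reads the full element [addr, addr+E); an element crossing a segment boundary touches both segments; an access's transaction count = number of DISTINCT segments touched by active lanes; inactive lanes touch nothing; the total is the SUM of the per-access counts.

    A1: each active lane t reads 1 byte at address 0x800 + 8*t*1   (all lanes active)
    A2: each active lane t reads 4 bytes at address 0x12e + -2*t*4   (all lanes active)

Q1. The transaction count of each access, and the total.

A1: 1 transaction
A2: 2 transactions

Answer: 1,2; total 3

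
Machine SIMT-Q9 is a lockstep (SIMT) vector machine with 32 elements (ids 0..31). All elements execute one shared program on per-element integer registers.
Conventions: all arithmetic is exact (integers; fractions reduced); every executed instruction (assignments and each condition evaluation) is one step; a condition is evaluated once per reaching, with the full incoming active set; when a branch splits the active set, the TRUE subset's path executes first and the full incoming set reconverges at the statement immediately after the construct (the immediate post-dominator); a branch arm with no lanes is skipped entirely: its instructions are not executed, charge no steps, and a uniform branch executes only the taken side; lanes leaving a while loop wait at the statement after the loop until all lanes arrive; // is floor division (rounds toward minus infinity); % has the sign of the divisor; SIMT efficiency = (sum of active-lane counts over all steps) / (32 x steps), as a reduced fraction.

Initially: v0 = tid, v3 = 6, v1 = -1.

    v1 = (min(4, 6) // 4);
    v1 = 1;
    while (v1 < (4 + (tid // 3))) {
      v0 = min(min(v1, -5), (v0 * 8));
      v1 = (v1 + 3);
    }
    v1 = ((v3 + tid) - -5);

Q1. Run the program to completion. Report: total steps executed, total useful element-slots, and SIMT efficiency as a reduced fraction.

Answer: 19 steps, 410 useful, 205/304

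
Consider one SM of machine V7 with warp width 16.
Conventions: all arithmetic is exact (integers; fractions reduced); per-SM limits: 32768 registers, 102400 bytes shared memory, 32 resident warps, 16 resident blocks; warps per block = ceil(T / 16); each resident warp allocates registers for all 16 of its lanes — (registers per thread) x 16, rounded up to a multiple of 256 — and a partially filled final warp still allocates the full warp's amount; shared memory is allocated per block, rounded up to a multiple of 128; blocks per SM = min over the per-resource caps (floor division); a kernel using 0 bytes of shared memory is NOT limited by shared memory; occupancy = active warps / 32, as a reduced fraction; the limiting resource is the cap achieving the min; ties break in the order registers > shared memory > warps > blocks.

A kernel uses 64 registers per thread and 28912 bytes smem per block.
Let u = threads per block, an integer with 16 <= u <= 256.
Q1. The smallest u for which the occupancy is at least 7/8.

Answer: u = 145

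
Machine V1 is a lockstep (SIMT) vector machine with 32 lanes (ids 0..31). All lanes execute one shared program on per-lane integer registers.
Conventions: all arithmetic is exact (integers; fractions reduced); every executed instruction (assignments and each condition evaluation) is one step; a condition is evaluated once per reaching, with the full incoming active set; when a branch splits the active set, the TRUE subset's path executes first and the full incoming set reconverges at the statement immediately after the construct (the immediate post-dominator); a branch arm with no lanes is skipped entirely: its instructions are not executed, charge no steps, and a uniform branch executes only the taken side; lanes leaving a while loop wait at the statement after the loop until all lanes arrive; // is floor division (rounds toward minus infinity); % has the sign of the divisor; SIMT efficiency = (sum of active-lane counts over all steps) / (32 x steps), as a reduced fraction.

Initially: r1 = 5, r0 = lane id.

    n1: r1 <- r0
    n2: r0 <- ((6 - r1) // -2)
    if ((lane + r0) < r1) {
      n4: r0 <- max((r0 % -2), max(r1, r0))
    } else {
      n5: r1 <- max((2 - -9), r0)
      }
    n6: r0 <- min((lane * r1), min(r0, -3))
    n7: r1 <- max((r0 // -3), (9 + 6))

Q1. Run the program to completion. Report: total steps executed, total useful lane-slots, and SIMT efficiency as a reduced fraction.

Answer: 7 steps, 192 useful, 6/7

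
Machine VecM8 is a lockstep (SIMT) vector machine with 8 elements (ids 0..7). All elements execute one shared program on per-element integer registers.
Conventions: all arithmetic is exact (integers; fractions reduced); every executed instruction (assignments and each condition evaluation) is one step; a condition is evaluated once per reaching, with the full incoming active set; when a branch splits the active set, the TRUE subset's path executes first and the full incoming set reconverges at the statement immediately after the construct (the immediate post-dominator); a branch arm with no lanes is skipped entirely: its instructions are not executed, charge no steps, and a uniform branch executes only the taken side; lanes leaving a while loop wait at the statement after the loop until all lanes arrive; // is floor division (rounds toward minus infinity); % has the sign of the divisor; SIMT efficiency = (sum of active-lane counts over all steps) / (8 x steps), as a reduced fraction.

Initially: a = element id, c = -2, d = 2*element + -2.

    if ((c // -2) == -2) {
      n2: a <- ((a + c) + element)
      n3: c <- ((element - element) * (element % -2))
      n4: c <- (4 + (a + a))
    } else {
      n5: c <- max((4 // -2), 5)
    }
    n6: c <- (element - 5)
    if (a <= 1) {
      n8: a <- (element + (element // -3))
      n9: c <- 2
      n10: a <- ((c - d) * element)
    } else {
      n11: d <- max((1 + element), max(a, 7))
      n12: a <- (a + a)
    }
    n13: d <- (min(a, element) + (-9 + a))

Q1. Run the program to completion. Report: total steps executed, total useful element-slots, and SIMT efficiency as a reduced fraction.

Answer: 10 steps, 58 useful, 29/40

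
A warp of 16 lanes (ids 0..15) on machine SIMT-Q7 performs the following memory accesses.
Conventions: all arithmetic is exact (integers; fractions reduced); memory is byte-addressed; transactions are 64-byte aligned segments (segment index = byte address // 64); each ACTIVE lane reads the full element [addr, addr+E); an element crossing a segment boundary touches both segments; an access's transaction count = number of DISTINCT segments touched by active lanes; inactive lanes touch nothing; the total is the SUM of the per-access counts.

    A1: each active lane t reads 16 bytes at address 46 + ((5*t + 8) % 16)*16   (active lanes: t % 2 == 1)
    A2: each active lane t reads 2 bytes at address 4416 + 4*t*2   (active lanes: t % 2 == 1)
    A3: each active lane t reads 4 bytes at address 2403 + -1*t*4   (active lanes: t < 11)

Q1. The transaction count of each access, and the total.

A1: 5 transactions
A2: 2 transactions
A3: 2 transactions

Answer: 5,2,2; total 9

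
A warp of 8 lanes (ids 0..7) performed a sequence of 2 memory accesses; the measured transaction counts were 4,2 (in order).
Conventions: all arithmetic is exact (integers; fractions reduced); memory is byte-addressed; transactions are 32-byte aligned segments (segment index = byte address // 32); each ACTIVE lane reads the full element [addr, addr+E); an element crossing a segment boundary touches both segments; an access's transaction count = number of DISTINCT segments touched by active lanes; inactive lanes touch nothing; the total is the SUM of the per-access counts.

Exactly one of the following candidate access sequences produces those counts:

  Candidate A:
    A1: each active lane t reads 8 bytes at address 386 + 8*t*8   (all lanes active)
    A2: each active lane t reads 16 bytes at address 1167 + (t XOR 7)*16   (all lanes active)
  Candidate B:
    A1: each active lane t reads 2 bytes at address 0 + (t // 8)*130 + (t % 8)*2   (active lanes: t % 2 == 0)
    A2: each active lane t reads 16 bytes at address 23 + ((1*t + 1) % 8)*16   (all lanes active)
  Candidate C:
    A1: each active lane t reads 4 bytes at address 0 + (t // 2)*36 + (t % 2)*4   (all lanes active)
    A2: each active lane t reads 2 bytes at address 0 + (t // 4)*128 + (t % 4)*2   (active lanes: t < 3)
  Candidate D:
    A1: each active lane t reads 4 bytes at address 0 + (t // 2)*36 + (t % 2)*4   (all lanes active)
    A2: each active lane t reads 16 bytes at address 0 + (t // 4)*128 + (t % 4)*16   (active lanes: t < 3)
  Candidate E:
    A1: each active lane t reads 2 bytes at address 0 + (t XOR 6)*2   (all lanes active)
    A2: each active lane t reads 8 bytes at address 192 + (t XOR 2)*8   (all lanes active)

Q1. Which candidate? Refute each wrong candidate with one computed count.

A: A1 gives 8 transactions, not 4
B: A1 gives 1 transaction, not 4
C: A2 gives 1 transaction, not 2
E: A1 gives 1 transaction, not 4
D: all counts match (4,2)

Answer: D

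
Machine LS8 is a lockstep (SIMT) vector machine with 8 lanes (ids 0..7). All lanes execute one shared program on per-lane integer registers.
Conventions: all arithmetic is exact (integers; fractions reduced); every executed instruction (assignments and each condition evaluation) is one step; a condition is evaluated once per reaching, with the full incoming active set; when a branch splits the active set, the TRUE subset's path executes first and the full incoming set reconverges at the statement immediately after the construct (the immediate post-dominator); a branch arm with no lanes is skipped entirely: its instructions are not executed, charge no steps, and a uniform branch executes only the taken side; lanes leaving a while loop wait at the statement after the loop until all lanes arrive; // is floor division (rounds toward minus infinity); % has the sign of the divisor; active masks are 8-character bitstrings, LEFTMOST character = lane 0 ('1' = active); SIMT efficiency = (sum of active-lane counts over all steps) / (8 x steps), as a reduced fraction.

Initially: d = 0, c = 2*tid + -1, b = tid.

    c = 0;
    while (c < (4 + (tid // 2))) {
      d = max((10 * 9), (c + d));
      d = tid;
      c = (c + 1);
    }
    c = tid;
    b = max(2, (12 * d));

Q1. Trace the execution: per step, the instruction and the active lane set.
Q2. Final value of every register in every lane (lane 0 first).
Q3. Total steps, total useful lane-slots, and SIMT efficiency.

step 0: c <- 0                       11111111
step 1: eval (c < (4 + (tid // 2)))  11111111
step 2: d <- max((10 * 9), (c + d))  11111111
step 3: d <- tid                     11111111
step 4: c <- (c + 1)                 11111111
step 5: eval (c < (4 + (tid // 2)))  11111111
step 6: d <- max((10 * 9), (c + d))  11111111
step 7: d <- tid                     11111111
step 8: c <- (c + 1)                 11111111
step 9: eval (c < (4 + (tid // 2)))  11111111
step 10: d <- max((10 * 9), (c + d))  11111111
step 11: d <- tid                     11111111
step 12: c <- (c + 1)                 11111111
step 13: eval (c < (4 + (tid // 2)))  11111111
step 14: d <- max((10 * 9), (c + d))  11111111
step 15: d <- tid                     11111111
step 16: c <- (c + 1)                 11111111
step 17: eval (c < (4 + (tid // 2)))  11111111
step 18: d <- max((10 * 9), (c + d))  00111111
step 19: d <- tid                     00111111
step 20: c <- (c + 1)                 00111111
step 21: eval (c < (4 + (tid // 2)))  00111111
step 22: d <- max((10 * 9), (c + d))  00001111
step 23: d <- tid                     00001111
step 24: c <- (c + 1)                 00001111
step 25: eval (c < (4 + (tid // 2)))  00001111
step 26: d <- max((10 * 9), (c + d))  00000011
step 27: d <- tid                     00000011
step 28: c <- (c + 1)                 00000011
step 29: eval (c < (4 + (tid // 2)))  00000011
step 30: c <- tid                     11111111
step 31: b <- max(2, (12 * d))        11111111

Answer: 32 steps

d: 0,1,2,3,4,5,6,7
c: 0,1,2,3,4,5,6,7
b: 2,12,24,36,48,60,72,84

steps = 32; useful = 208; efficiency = 208/256 = 13/16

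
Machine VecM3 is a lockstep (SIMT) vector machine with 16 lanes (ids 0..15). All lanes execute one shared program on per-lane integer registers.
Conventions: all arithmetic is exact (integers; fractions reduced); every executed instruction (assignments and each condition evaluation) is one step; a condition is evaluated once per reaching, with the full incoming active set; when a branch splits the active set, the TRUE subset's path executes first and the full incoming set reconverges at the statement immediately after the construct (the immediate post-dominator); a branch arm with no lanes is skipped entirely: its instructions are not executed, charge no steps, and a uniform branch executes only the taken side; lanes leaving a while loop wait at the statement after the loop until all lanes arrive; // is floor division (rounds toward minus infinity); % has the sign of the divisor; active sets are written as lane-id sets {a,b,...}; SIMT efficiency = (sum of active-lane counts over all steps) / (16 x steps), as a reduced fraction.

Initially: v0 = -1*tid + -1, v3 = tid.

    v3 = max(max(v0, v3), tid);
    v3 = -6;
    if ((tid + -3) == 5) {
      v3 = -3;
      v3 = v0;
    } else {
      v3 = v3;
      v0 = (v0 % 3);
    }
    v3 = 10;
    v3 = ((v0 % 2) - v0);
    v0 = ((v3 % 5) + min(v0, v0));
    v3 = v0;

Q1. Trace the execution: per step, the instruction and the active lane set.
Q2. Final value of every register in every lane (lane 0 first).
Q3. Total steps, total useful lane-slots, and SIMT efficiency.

step 0: v3 <- max(max(v0, v3), tid)  {0,1,2,3,4,5,6,7,8,9,10,11,12,13,14,15}
step 1: v3 <- -6                     {0,1,2,3,4,5,6,7,8,9,10,11,12,13,14,15}
step 2: eval ((tid + -3) == 5)       {0,1,2,3,4,5,6,7,8,9,10,11,12,13,14,15}
step 3: v3 <- -3                     {8}
step 4: v3 <- v0                     {8}
step 5: v3 <- v3                     {0,1,2,3,4,5,6,7,9,10,11,12,13,14,15}
step 6: v0 <- (v0 % 3)               {0,1,2,3,4,5,6,7,9,10,11,12,13,14,15}
step 7: v3 <- 10                     {0,1,2,3,4,5,6,7,8,9,10,11,12,13,14,15}
step 8: v3 <- ((v0 % 2) - v0)        {0,1,2,3,4,5,6,7,8,9,10,11,12,13,14,15}
step 9: v0 <- ((v3 % 5) + min(v0, v0)) {0,1,2,3,4,5,6,7,8,9,10,11,12,13,14,15}
step 10: v3 <- v0                     {0,1,2,3,4,5,6,7,8,9,10,11,12,13,14,15}

Answer: 11 steps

v0: 5,1,0,5,1,0,5,1,-9,5,1,0,5,1,0,5
v3: 5,1,0,5,1,0,5,1,-9,5,1,0,5,1,0,5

steps = 11; useful = 144; efficiency = 144/176 = 9/11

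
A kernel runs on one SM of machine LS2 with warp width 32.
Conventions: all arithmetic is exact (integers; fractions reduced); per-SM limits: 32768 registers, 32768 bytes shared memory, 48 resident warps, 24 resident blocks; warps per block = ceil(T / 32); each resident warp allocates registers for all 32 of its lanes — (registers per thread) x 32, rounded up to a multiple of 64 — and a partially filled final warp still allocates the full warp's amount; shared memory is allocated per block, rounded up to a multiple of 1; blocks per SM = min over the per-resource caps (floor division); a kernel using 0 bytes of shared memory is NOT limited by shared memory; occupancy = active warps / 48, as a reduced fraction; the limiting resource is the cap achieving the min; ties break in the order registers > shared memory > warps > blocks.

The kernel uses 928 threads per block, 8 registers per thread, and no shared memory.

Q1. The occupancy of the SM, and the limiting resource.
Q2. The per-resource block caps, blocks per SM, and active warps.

Answer: occupancy 29/48, limited by warps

registers: 4 blocks
shared memory: no limit (kernel uses none)
warps: 1 block
blocks: 24 blocks

Answer: 1 block, 29 active warps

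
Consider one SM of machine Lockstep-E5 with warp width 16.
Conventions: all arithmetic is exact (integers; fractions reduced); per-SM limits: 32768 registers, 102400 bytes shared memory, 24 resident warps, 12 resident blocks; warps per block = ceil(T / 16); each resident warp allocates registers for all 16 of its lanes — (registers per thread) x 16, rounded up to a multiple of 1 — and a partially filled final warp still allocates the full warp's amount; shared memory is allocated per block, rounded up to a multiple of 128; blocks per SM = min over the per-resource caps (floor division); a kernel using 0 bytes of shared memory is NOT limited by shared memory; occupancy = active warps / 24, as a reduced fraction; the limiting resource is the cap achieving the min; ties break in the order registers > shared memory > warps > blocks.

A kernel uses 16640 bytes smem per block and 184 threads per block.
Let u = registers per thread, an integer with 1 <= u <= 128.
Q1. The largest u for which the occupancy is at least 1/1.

Answer: u = 85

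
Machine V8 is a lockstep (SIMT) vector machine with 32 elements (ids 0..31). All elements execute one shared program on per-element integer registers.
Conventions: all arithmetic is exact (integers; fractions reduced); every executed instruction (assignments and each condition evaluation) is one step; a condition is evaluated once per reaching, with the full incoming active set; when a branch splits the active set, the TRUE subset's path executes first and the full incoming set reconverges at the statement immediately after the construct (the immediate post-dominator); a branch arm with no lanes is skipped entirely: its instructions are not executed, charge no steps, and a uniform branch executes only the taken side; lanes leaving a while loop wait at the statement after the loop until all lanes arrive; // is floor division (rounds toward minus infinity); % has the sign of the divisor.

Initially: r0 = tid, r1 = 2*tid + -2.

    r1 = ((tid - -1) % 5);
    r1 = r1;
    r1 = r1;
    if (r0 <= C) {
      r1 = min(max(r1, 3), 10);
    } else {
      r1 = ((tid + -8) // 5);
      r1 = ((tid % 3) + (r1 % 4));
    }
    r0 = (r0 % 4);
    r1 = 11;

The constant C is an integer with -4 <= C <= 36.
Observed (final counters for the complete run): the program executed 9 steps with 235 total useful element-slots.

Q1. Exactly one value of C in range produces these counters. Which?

Answer: C = 20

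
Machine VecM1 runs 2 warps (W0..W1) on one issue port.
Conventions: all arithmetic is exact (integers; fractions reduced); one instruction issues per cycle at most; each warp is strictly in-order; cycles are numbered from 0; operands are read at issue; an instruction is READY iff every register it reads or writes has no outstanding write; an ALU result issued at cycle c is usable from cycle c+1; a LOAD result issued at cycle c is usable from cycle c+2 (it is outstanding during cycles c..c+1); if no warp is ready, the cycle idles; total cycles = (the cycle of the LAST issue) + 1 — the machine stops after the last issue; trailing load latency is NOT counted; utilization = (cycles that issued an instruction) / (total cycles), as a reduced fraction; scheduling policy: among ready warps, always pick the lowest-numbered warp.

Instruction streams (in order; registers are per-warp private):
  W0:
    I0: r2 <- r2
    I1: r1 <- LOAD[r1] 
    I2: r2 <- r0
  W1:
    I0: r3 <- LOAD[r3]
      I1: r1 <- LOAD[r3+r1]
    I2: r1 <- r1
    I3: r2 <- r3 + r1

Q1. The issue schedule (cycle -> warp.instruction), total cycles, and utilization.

cycle 0: W0.I0
cycle 1: W0.I1
cycle 2: W0.I2
cycle 3: W1.I0
cycle 4: idle
cycle 5: W1.I1
cycle 6: idle
cycle 7: W1.I2
cycle 8: W1.I3

Answer: 9 cycles, utilization 7/9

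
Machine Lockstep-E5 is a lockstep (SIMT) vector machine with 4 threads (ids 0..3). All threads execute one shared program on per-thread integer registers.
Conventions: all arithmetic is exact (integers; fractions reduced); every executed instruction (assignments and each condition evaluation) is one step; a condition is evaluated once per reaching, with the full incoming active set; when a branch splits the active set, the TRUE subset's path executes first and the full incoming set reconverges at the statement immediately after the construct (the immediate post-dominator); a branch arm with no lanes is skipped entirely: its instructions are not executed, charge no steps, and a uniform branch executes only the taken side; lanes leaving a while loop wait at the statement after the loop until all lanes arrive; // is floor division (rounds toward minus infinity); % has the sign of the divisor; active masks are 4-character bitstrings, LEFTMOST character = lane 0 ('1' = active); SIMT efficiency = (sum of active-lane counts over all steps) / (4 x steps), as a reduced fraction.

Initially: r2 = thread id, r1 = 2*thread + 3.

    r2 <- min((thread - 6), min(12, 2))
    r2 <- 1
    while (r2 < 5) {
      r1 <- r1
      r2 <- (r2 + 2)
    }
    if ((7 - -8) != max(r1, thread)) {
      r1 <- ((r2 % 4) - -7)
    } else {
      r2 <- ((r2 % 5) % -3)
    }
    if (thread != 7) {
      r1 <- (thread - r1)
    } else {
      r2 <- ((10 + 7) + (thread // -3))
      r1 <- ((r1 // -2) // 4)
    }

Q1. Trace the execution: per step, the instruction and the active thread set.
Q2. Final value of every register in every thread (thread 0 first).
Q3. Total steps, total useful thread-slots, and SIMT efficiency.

step 0: r2 <- min((thread - 6), min(12, 2)) 1111
step 1: r2 <- 1                      1111
step 2: eval (r2 < 5)                1111
step 3: r1 <- r1                     1111
step 4: r2 <- (r2 + 2)               1111
step 5: eval (r2 < 5)                1111
step 6: r1 <- r1                     1111
step 7: r2 <- (r2 + 2)               1111
step 8: eval (r2 < 5)                1111
step 9: eval ((7 - -8) != max(r1, thread)) 1111
step 10: r1 <- ((r2 % 4) - -7)        1111
step 11: eval (thread != 7)           1111
step 12: r1 <- (thread - r1)          1111

Answer: 13 steps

r2: 5,5,5,5
r1: -8,-7,-6,-5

steps = 13; useful = 52; efficiency = 52/52 = 1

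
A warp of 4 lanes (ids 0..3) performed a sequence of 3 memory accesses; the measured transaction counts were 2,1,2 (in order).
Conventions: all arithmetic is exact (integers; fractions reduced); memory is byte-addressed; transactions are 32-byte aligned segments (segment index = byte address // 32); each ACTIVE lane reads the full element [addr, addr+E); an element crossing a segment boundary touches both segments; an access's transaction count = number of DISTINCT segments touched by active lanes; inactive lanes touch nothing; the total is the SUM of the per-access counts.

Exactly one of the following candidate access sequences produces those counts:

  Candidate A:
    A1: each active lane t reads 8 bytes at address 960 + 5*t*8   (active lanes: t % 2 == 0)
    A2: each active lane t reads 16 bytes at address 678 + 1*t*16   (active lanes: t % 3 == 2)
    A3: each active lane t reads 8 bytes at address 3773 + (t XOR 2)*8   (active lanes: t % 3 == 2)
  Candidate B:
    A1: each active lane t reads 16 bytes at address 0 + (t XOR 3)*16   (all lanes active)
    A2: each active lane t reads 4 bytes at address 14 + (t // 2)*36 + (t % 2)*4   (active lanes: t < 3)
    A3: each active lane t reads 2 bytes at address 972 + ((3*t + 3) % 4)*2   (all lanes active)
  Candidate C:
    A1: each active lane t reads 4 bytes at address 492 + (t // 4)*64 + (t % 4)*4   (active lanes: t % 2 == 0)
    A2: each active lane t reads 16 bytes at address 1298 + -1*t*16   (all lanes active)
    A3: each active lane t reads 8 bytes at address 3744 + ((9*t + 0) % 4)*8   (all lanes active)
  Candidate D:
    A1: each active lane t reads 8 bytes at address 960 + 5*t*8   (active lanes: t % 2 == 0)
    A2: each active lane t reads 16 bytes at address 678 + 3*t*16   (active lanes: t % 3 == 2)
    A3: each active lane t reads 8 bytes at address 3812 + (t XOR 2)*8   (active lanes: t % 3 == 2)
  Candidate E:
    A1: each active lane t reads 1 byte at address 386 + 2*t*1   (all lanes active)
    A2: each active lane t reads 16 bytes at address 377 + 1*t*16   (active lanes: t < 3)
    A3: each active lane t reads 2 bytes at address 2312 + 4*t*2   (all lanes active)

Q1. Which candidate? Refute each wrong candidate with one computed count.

B: A2 gives 2 transactions, not 1
C: A1 gives 1 transaction, not 2
D: A3 gives 1 transaction, not 2
E: A1 gives 1 transaction, not 2
A: all counts match (2,1,2)

Answer: A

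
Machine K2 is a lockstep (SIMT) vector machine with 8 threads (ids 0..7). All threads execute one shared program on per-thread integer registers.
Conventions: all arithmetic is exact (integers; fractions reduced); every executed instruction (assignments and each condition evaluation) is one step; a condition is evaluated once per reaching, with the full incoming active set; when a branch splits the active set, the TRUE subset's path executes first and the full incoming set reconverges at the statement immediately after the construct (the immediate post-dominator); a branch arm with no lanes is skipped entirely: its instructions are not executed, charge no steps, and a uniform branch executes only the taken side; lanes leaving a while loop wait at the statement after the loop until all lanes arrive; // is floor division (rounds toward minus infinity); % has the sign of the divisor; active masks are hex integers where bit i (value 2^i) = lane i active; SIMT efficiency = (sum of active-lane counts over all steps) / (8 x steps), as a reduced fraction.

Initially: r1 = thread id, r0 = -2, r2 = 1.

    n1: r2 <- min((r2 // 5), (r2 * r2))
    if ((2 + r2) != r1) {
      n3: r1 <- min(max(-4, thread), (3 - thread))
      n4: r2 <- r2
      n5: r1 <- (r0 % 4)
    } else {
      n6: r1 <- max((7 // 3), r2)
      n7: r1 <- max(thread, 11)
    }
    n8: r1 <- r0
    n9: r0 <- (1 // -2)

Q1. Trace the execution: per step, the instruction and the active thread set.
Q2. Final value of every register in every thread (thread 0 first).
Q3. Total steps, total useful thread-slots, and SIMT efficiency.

step 0: r2 <- min((r2 // 5), (r2 * r2)) 0xff
step 1: eval ((2 + r2) != r1)        0xff
step 2: r1 <- min(max(-4, thread), (3 - thread)) 0xfb
step 3: r2 <- r2                     0xfb
step 4: r1 <- (r0 % 4)               0xfb
step 5: r1 <- max((7 // 3), r2)      0x04
step 6: r1 <- max(thread, 11)        0x04
step 7: r1 <- r0                     0xff
step 8: r0 <- (1 // -2)              0xff

Answer: 9 steps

r1: -2,-2,-2,-2,-2,-2,-2,-2
r0: -1,-1,-1,-1,-1,-1,-1,-1
r2: 0,0,0,0,0,0,0,0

steps = 9; useful = 55; efficiency = 55/72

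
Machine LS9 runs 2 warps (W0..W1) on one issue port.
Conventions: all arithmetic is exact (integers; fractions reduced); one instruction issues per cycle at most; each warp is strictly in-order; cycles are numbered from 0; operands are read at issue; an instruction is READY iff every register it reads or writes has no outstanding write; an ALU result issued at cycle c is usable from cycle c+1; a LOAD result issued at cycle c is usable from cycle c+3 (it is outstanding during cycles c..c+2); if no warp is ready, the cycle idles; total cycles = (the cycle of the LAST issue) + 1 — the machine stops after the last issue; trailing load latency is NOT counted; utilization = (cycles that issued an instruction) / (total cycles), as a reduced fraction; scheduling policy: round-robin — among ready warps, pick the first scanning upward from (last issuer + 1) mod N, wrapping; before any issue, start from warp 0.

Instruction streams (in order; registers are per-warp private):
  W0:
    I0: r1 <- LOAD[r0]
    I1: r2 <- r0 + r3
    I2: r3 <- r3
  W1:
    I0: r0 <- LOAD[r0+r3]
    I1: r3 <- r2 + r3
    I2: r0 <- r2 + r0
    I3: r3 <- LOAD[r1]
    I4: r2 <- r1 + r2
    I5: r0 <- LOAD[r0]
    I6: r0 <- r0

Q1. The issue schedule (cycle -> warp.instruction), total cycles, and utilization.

cycle 0: W0.I0
cycle 1: W1.I0
cycle 2: W0.I1
cycle 3: W1.I1
cycle 4: W0.I2
cycle 5: W1.I2
cycle 6: W1.I3
cycle 7: W1.I4
cycle 8: W1.I5
cycle 9: idle
cycle 10: idle
cycle 11: W1.I6

Answer: 12 cycles, utilization 5/6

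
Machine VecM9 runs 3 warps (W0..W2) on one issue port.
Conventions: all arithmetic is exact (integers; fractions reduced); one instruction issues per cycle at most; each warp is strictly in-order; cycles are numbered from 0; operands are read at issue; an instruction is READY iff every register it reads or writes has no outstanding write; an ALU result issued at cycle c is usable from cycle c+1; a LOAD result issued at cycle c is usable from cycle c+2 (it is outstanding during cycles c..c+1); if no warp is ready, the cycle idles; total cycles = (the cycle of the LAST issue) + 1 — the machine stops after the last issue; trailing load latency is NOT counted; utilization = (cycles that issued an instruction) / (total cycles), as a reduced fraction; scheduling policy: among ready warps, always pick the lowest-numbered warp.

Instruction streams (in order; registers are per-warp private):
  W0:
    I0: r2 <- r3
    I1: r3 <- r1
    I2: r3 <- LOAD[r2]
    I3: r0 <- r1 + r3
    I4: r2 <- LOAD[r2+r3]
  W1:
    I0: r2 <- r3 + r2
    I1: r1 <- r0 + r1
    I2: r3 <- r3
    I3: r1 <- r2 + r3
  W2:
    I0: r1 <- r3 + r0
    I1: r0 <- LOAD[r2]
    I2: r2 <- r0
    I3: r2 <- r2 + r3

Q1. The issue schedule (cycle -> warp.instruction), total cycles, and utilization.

cycle 0: W0.I0
cycle 1: W0.I1
cycle 2: W0.I2
cycle 3: W1.I0
cycle 4: W0.I3
cycle 5: W0.I4
cycle 6: W1.I1
cycle 7: W1.I2
cycle 8: W1.I3
cycle 9: W2.I0
cycle 10: W2.I1
cycle 11: idle
cycle 12: W2.I2
cycle 13: W2.I3

Answer: 14 cycles, utilization 13/14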